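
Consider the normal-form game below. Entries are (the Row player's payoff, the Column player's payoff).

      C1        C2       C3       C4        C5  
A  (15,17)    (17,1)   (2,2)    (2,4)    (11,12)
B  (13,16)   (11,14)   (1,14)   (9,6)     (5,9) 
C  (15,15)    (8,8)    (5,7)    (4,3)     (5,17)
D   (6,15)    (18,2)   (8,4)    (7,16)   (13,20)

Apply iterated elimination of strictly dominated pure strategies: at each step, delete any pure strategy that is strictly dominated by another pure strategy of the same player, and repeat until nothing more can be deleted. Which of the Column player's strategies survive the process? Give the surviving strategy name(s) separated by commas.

Column C2 is eliminated: C1 beats it against every remaining row (A: 17>1, B: 16>14, C: 15>8, D: 15>2).
For the Column player, C1 strictly dominates C3 on the remaining rows (A: 17>2, B: 16>14, C: 15>7, D: 15>4); eliminate C3.
Column C4 is eliminated: C5 beats it against every remaining row (A: 12>4, B: 9>6, C: 17>3, D: 20>16).
Row B is eliminated: A beats it against every remaining column (C1: 15>13, C5: 11>5).
Among the remaining strategies, none is strictly dominated by another pure strategy of the same player, so the elimination stops.
Surviving strategies — the Row player: {A, C, D}; the Column player: {C1, C5}.

C1, C5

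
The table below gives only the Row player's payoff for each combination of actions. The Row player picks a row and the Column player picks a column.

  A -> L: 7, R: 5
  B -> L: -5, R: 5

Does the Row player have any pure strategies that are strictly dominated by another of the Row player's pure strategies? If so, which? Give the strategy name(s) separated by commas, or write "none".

none

A is not dominated — it holds its own against B at L (7>-5).
B is not dominated — it holds its own against A at R (5=5).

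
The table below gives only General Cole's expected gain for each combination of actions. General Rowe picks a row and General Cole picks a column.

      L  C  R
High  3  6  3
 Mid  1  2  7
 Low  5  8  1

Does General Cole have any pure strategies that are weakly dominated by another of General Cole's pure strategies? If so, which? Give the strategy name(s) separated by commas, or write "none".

L: dominated, since C does at least as well everywhere (High: 6>3, Mid: 2>1, Low: 8>5).
C is not dominated — it holds its own against L at High (6>3); R at High (6>3).
R is not dominated — it holds its own against L at Mid (7>1); C at Mid (7>2).

L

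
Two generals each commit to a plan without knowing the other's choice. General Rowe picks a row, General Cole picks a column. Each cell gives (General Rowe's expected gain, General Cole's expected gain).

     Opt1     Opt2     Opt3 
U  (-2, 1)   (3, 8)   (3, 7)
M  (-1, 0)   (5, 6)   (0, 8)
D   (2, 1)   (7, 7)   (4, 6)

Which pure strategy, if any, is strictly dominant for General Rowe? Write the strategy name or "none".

D vs U: Opt1: 2>-2, Opt2: 7>3, Opt3: 4>3.
D vs M: Opt1: 2>-1, Opt2: 7>5, Opt3: 4>0.
D strictly beats every other strategy against every opponent action, so it is strictly dominant.

D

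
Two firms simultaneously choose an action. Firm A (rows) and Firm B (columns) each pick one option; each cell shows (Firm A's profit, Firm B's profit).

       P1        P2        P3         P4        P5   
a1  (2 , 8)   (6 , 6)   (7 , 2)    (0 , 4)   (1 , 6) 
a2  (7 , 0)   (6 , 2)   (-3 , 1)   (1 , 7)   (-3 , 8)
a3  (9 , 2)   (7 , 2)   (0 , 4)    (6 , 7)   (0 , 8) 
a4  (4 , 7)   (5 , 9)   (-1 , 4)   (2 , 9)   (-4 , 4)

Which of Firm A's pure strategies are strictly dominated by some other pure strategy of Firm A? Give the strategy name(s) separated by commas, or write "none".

a2, a4

a1: no other strategy beats it everywhere (a2 at P2 (6=6); a3 at P3 (7>0); a4 at P2 (6>5)).
a2: dominated, since a3 does at least as well everywhere (P1: 9>7, P2: 7>6, P3: 0>-3, P4: 6>1, P5: 0>-3).
a3 is not dominated — it holds its own against a1 at P1 (9>2); a2 at P1 (9>7); a4 at P1 (9>4).
a3 strictly dominates a4 — P1: 9>4, P2: 7>5, P3: 0>-1, P4: 6>2, P5: 0>-4.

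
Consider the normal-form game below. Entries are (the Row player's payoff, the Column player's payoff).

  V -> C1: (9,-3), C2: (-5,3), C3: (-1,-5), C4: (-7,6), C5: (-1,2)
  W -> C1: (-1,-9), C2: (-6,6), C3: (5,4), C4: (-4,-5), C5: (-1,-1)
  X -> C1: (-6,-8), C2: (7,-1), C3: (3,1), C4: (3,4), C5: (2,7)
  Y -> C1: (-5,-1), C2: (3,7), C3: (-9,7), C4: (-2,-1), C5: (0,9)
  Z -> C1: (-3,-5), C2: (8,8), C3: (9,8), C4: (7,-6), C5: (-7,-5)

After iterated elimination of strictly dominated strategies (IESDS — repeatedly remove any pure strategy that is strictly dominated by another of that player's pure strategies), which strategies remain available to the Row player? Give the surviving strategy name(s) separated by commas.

For the Column player, C2 strictly dominates C1 on the remaining rows (V: 3>-3, W: 6>-9, X: -1>-8, Y: 7>-1, Z: 8>-5); eliminate C1.
Row V is eliminated: X beats it against every remaining column (C2: 7>-5, C3: 3>-1, C4: 3>-7, C5: 2>-1).
The Row player's strategy Y is strictly dominated by X (C2: 7>3, C3: 3>-9, C4: 3>-2, C5: 2>0) and is removed.
For the Column player, C5 strictly dominates C4 on the remaining rows (W: -1>-5, X: 7>4, Z: -5>-6); eliminate C4.
Among the remaining strategies, none is strictly dominated by another pure strategy of the same player, so the elimination stops.
Surviving strategies — the Row player: {W, X, Z}; the Column player: {C2, C3, C5}.

W, X, Z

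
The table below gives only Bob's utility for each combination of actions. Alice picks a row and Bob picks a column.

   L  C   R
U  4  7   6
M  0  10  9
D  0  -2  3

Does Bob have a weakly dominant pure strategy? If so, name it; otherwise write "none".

none

L fails to dominate C at U (4<7).
C fails to dominate L at D (-2<0).
R fails to dominate C at U (6<7).
No single strategy dominates all the others.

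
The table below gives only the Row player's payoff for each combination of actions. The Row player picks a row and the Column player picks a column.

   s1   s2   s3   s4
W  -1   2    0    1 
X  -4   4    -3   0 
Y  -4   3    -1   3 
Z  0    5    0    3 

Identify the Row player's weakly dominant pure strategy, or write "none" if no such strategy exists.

Z vs W: s1: 0>-1, s2: 5>2, s3: 0=0, s4: 3>1.
Z vs X: s1: 0>-4, s2: 5>4, s3: 0>-3, s4: 3>0.
Z vs Y: s1: 0>-4, s2: 5>3, s3: 0>-1, s4: 3=3.
Z is at least as good as every other strategy against every opponent action, so it is weakly dominant.

Z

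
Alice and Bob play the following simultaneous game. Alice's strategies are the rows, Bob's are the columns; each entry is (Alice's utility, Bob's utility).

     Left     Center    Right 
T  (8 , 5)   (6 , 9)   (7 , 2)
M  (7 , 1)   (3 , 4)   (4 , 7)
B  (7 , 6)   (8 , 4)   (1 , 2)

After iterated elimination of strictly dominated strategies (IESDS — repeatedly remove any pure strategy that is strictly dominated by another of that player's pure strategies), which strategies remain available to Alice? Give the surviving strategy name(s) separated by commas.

For Alice, T strictly dominates M on the remaining columns (Left: 8>7, Center: 6>3, Right: 7>4); eliminate M.
For Bob, Left strictly dominates Right on the remaining rows (T: 5>2, B: 6>2); eliminate Right.
Among the remaining strategies, none is strictly dominated by another pure strategy of the same player, so the elimination stops.
Surviving strategies — Alice: {T, B}; Bob: {Left, Center}.

T, B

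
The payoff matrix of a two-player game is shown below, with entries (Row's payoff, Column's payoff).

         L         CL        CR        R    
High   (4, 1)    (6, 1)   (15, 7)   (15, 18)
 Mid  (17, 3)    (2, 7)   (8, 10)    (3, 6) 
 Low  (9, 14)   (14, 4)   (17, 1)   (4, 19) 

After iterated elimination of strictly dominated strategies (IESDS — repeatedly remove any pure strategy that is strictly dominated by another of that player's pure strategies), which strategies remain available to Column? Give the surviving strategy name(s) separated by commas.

R

For Column, R strictly dominates L on the remaining rows (High: 18>1, Mid: 6>3, Low: 19>14); eliminate L.
Row Mid is eliminated: High beats it against every remaining column (CL: 6>2, CR: 15>8, R: 15>3).
Column's strategy CL is strictly dominated by R (High: 18>1, Low: 19>4) and is removed.
For Column, R strictly dominates CR on the remaining rows (High: 18>7, Low: 19>1); eliminate CR.
Row Low is eliminated: High beats it against every remaining column (R: 15>4).
Among the remaining strategies, none is strictly dominated by another pure strategy of the same player, so the elimination stops.
Surviving strategies — Row: {High}; Column: {R}.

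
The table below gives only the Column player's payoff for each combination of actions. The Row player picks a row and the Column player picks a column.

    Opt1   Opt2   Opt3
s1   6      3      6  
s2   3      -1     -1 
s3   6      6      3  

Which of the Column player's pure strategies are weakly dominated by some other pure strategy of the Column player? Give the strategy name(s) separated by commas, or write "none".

Nothing dominates Opt1: Opt2 at s1 (6>3); Opt3 at s2 (3>-1).
Opt1 weakly dominates Opt2 — s1: 6>3, s2: 3>-1, s3: 6=6.
Opt3 is weakly dominated by Opt1 (s1: 6=6, s2: 3>-1, s3: 6>3).

Opt2, Opt3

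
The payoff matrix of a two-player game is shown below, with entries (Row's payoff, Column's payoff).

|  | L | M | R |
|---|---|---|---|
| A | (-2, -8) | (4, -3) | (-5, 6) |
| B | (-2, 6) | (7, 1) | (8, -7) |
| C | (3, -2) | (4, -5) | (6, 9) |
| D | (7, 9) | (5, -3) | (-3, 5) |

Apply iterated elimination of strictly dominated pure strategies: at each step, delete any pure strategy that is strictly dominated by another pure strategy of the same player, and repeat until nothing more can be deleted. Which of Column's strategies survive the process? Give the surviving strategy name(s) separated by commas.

L, R

Row A is eliminated: D beats it against every remaining column (L: 7>-2, M: 5>4, R: -3>-5).
Column M is eliminated: L beats it against every remaining row (B: 6>1, C: -2>-5, D: 9>-3).
Among the remaining strategies, none is strictly dominated by another pure strategy of the same player, so the elimination stops.
Surviving strategies — Row: {B, C, D}; Column: {L, R}.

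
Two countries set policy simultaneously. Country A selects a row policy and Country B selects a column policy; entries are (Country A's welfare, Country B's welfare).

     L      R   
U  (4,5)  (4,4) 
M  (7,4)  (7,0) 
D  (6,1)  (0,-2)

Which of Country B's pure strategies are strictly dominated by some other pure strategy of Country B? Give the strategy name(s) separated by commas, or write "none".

Nothing dominates L: R at U (5>4).
R is strictly dominated by L (U: 5>4, M: 4>0, D: 1>-2).

R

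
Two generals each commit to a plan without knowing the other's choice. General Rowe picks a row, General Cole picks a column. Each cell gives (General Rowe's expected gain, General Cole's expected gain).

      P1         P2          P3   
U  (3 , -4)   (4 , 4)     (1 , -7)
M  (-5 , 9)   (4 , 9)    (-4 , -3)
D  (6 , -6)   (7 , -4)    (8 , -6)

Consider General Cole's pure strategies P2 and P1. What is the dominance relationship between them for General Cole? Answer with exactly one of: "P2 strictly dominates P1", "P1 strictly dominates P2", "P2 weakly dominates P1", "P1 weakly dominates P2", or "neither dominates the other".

P2's payoffs vs P1's, by General Rowe's action — U: 4>-4, M: 9=9, D: -4>-6.
P2 is at least as good everywhere and strictly better somewhere (tied only at M), so P2 weakly but not strictly dominates P1.

P2 weakly dominates P1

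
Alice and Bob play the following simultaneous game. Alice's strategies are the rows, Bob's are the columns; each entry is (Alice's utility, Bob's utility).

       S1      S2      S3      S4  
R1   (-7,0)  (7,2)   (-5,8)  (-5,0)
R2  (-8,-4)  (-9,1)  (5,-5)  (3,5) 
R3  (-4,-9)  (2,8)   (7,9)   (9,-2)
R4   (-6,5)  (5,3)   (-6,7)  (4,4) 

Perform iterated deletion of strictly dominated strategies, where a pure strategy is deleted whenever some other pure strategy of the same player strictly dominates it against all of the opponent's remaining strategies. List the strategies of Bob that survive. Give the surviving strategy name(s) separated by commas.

Alice's strategy R2 is strictly dominated by R3 (S1: -4>-8, S2: 2>-9, S3: 7>5, S4: 9>3) and is removed.
Bob's strategy S1 is strictly dominated by S3 (R1: 8>0, R3: 9>-9, R4: 7>5) and is removed.
For Bob, S3 strictly dominates S2 on the remaining rows (R1: 8>2, R3: 9>8, R4: 7>3); eliminate S2.
Alice's strategy R1 is strictly dominated by R3 (S3: 7>-5, S4: 9>-5) and is removed.
Alice's strategy R4 is strictly dominated by R3 (S3: 7>-6, S4: 9>4) and is removed.
Column S4 is eliminated: S3 beats it against every remaining row (R3: 9>-2).
Among the remaining strategies, none is strictly dominated by another pure strategy of the same player, so the elimination stops.
Surviving strategies — Alice: {R3}; Bob: {S3}.

S3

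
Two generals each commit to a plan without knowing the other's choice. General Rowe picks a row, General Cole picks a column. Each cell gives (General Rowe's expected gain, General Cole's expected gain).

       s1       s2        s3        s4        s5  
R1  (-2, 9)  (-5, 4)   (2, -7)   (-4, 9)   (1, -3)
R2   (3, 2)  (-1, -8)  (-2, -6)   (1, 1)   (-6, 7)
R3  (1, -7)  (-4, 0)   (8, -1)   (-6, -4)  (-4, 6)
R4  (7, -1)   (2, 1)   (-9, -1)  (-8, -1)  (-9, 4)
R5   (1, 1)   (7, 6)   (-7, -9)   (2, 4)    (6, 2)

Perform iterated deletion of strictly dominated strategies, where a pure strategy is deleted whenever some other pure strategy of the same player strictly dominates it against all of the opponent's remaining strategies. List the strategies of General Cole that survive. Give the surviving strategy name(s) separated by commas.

For General Cole, s5 strictly dominates s3 on the remaining rows (R1: -3>-7, R2: 7>-6, R3: 6>-1, R4: 4>-1, R5: 2>-9); eliminate s3.
Row R1 is eliminated: R5 beats it against every remaining column (s1: 1>-2, s2: 7>-5, s4: 2>-4, s5: 6>1).
General Cole's strategy s1 is strictly dominated by s5 (R2: 7>2, R3: 6>-7, R4: 4>-1, R5: 2>1) and is removed.
Row R2 is eliminated: R5 beats it against every remaining column (s2: 7>-1, s4: 2>1, s5: 6>-6).
Row R3 is eliminated: R5 beats it against every remaining column (s2: 7>-4, s4: 2>-6, s5: 6>-4).
General Rowe's strategy R4 is strictly dominated by R5 (s2: 7>2, s4: 2>-8, s5: 6>-9) and is removed.
Column s4 is eliminated: s2 beats it against every remaining row (R5: 6>4).
For General Cole, s2 strictly dominates s5 on the remaining rows (R5: 6>2); eliminate s5.
Among the remaining strategies, none is strictly dominated by another pure strategy of the same player, so the elimination stops.
Surviving strategies — General Rowe: {R5}; General Cole: {s2}.

s2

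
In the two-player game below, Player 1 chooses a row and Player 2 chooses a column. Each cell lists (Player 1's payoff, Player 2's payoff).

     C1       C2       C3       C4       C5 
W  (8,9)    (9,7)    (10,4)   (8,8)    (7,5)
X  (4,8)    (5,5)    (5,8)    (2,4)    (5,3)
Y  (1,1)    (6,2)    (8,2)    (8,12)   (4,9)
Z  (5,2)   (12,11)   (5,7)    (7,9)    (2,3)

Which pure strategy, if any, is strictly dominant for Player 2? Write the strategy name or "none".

C1 fails to dominate C2 at Y (1<2).
C2 fails to dominate C1 at W (7<9).
C3 fails to dominate C1 at W (4<9).
C4 fails to dominate C1 at W (8<9).
C5 fails to dominate C1 at W (5<9).
No single strategy dominates all the others.

none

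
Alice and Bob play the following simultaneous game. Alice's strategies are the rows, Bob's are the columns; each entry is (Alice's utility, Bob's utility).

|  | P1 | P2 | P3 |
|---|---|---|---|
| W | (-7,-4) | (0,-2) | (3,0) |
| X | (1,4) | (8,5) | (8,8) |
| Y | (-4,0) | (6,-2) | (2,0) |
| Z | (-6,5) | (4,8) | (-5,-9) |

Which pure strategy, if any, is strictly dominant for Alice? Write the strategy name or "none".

X

X vs W: P1: 1>-7, P2: 8>0, P3: 8>3.
X vs Y: P1: 1>-4, P2: 8>6, P3: 8>2.
X vs Z: P1: 1>-6, P2: 8>4, P3: 8>-5.
X strictly beats every other strategy against every opponent action, so it is strictly dominant.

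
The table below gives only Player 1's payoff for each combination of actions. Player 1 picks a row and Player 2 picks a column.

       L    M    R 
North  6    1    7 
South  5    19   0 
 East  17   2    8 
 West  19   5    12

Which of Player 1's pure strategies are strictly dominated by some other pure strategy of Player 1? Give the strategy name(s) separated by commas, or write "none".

North is strictly dominated by East (L: 17>6, M: 2>1, R: 8>7).
South: no other strategy beats it everywhere (North at M (19>1); East at M (19>2); West at M (19>5)).
West strictly dominates East — L: 19>17, M: 5>2, R: 12>8.
Nothing dominates West: North at L (19>6); South at L (19>5); East at L (19>17).

North, East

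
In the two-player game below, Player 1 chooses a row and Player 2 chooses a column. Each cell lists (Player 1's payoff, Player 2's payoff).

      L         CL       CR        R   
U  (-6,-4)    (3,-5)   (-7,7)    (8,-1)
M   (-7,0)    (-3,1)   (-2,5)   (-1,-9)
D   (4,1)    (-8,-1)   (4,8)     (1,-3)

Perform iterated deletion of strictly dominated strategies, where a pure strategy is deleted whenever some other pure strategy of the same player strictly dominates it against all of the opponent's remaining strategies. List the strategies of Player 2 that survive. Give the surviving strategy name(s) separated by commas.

Column L is eliminated: CR beats it against every remaining row (U: 7>-4, M: 5>0, D: 8>1).
Player 2's strategy CL is strictly dominated by CR (U: 7>-5, M: 5>1, D: 8>-1) and is removed.
For Player 1, D strictly dominates M on the remaining columns (CR: 4>-2, R: 1>-1); eliminate M.
Player 2's strategy R is strictly dominated by CR (U: 7>-1, D: 8>-3) and is removed.
Row U is eliminated: D beats it against every remaining column (CR: 4>-7).
Among the remaining strategies, none is strictly dominated by another pure strategy of the same player, so the elimination stops.
Surviving strategies — Player 1: {D}; Player 2: {CR}.

CR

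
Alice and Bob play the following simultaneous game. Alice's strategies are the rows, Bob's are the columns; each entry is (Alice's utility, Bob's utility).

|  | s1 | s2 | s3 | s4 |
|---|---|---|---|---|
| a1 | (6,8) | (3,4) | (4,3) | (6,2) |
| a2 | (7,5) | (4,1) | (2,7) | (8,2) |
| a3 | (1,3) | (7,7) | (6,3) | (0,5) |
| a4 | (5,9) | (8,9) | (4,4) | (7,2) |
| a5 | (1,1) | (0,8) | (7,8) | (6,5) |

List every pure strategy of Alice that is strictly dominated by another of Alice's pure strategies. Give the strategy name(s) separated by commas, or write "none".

Nothing dominates a1: a2 at s3 (4>2); a3 at s1 (6>1); a4 at s1 (6>5); a5 at s1 (6>1).
a2: no other strategy beats it everywhere (a1 at s1 (7>6); a3 at s1 (7>1); a4 at s1 (7>5); a5 at s1 (7>1)).
a3 is not dominated — it holds its own against a1 at s2 (7>3); a2 at s2 (7>4); a4 at s3 (6>4); a5 at s1 (1=1).
a4: no other strategy beats it everywhere (a1 at s2 (8>3); a2 at s2 (8>4); a3 at s1 (5>1); a5 at s1 (5>1)).
a5: no other strategy beats it everywhere (a1 at s3 (7>4); a2 at s3 (7>2); a3 at s1 (1=1); a4 at s3 (7>4)).

none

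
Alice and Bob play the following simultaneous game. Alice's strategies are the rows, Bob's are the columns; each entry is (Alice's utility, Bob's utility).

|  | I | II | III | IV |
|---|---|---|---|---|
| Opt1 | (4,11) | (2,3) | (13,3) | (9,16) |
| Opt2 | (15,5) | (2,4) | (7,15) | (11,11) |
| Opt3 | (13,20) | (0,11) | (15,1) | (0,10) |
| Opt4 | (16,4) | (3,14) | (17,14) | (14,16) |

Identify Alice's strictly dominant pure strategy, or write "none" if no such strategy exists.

Opt4

Opt4 vs Opt1: I: 16>4, II: 3>2, III: 17>13, IV: 14>9.
Opt4 vs Opt2: I: 16>15, II: 3>2, III: 17>7, IV: 14>11.
Opt4 vs Opt3: I: 16>13, II: 3>0, III: 17>15, IV: 14>0.
Opt4 strictly beats every other strategy against every opponent action, so it is strictly dominant.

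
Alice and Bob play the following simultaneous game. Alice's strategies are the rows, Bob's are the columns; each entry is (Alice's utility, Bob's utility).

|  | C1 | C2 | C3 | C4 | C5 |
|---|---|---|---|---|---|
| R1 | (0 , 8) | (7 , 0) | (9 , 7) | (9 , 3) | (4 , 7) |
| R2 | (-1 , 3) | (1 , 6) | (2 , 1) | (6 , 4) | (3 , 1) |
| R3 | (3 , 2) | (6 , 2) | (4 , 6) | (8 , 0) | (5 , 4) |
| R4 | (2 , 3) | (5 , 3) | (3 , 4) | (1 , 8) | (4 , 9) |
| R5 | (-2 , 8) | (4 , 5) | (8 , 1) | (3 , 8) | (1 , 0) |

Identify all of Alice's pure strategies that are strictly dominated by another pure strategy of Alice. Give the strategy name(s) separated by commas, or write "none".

R2, R4, R5

R1: no other strategy beats it everywhere (R2 at C1 (0>-1); R3 at C2 (7>6); R4 at C2 (7>5); R5 at C1 (0>-2)).
R1 strictly dominates R2 — C1: 0>-1, C2: 7>1, C3: 9>2, C4: 9>6, C5: 4>3.
R3: no other strategy beats it everywhere (R1 at C1 (3>0); R2 at C1 (3>-1); R4 at C1 (3>2); R5 at C1 (3>-2)).
R4 is strictly dominated by R3 (C1: 3>2, C2: 6>5, C3: 4>3, C4: 8>1, C5: 5>4).
R1 strictly dominates R5 — C1: 0>-2, C2: 7>4, C3: 9>8, C4: 9>3, C5: 4>1.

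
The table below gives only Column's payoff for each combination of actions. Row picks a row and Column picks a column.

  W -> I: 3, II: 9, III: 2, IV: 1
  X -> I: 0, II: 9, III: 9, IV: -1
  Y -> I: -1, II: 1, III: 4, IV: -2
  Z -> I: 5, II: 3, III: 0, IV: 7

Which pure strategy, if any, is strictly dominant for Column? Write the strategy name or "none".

I fails to dominate II at W (3<9).
II fails to dominate I at Z (3<5).
III fails to dominate I at W (2<3).
IV fails to dominate I at W (1<3).
No single strategy dominates all the others.

none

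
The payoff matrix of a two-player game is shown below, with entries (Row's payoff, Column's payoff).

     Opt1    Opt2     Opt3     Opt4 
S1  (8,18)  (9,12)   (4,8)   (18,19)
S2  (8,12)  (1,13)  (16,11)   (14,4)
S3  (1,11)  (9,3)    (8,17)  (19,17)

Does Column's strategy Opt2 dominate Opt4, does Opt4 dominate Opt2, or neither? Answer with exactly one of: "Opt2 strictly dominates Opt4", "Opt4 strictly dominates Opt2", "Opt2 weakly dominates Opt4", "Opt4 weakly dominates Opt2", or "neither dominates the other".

neither dominates the other

Compare Opt2 to Opt4 across each choice by Row: S1: 12<19, S2: 13>4, S3: 3<17.
Opt2 does better at S2 but worse at S1, S3; neither strategy dominates the other.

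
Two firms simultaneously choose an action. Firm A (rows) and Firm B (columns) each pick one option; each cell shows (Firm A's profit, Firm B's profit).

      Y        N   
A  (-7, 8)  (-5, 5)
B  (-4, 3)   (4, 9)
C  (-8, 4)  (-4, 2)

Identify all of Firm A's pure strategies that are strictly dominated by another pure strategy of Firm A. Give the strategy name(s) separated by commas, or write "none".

A, C

B strictly dominates A — Y: -4>-7, N: 4>-5.
Nothing dominates B: A at Y (-4>-7); C at Y (-4>-8).
C is strictly dominated by B (Y: -4>-8, N: 4>-4).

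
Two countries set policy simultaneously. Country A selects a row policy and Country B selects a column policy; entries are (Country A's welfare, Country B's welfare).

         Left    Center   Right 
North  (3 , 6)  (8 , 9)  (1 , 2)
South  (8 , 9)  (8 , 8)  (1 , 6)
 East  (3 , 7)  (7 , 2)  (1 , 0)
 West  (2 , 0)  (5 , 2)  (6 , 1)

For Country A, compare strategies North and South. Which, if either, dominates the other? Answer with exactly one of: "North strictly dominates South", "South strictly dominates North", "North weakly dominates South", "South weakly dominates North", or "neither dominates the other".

South weakly dominates North

Compare North to South across each choice by Country B: Left: 3<8, Center: 8=8, Right: 1=1.
South is at least as good everywhere and strictly better somewhere (tied at Center, Right), so South weakly dominates North.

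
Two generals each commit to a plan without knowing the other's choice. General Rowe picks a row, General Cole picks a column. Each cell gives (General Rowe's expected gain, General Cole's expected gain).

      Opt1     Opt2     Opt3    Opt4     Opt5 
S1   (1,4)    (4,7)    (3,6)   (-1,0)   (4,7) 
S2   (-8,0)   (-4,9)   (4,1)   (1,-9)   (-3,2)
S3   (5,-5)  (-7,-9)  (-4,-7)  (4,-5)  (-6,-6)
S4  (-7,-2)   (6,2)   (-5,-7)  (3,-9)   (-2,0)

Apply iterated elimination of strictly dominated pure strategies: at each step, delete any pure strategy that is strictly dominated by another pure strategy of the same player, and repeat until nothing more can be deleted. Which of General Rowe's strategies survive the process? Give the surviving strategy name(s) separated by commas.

Column Opt3 is eliminated: Opt5 beats it against every remaining row (S1: 7>6, S2: 2>1, S3: -6>-7, S4: 0>-7).
Row S2 is eliminated: S4 beats it against every remaining column (Opt1: -7>-8, Opt2: 6>-4, Opt4: 3>1, Opt5: -2>-3).
Among the remaining strategies, none is strictly dominated by another pure strategy of the same player, so the elimination stops.
Surviving strategies — General Rowe: {S1, S3, S4}; General Cole: {Opt1, Opt2, Opt4, Opt5}.

S1, S3, S4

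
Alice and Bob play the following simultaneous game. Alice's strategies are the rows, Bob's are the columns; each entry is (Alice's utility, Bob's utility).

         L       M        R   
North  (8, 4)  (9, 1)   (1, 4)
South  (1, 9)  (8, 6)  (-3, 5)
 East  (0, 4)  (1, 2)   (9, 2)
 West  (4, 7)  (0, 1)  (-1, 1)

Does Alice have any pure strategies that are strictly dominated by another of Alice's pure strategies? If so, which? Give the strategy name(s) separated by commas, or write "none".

North: no other strategy beats it everywhere (South at L (8>1); East at L (8>0); West at L (8>4)).
South is strictly dominated by North (L: 8>1, M: 9>8, R: 1>-3).
East: no other strategy beats it everywhere (North at R (9>1); South at R (9>-3); West at M (1>0)).
North strictly dominates West — L: 8>4, M: 9>0, R: 1>-1.

South, West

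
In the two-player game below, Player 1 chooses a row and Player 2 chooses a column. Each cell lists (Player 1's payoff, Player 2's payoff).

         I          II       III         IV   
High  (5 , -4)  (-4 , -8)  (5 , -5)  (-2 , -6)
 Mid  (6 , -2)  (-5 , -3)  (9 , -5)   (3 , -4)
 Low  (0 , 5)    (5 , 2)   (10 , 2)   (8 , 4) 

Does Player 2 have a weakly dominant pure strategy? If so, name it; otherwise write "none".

I

I vs II: High: -4>-8, Mid: -2>-3, Low: 5>2.
I vs III: High: -4>-5, Mid: -2>-5, Low: 5>2.
I vs IV: High: -4>-6, Mid: -2>-4, Low: 5>4.
I is at least as good as every other strategy against every opponent action, so it is weakly dominant.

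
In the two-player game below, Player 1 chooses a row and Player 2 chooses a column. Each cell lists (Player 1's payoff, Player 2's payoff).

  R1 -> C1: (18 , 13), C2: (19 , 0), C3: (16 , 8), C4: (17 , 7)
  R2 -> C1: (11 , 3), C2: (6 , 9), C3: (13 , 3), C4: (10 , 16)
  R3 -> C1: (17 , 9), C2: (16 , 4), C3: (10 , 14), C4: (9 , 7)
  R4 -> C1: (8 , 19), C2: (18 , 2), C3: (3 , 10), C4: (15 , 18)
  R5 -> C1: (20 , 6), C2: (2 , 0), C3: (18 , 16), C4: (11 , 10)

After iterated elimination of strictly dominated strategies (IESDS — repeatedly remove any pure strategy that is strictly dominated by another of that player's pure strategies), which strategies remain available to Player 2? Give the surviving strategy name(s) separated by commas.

C3

For Player 1, R1 strictly dominates R2 on the remaining columns (C1: 18>11, C2: 19>6, C3: 16>13, C4: 17>10); eliminate R2.
Player 1's strategy R3 is strictly dominated by R1 (C1: 18>17, C2: 19>16, C3: 16>10, C4: 17>9) and is removed.
For Player 1, R1 strictly dominates R4 on the remaining columns (C1: 18>8, C2: 19>18, C3: 16>3, C4: 17>15); eliminate R4.
Column C2 is eliminated: C1 beats it against every remaining row (R1: 13>0, R5: 6>0).
Column C4 is eliminated: C3 beats it against every remaining row (R1: 8>7, R5: 16>10).
For Player 1, R5 strictly dominates R1 on the remaining columns (C1: 20>18, C3: 18>16); eliminate R1.
For Player 2, C3 strictly dominates C1 on the remaining rows (R5: 16>6); eliminate C1.
Among the remaining strategies, none is strictly dominated by another pure strategy of the same player, so the elimination stops.
Surviving strategies — Player 1: {R5}; Player 2: {C3}.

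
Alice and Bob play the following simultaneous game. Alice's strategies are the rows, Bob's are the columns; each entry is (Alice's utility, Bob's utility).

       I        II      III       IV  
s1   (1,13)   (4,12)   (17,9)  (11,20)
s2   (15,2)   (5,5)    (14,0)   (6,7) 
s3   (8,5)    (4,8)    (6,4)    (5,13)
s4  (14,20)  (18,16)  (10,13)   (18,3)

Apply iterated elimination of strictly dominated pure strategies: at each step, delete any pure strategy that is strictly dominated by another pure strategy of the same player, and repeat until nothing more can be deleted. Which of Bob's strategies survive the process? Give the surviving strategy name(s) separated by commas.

For Alice, s2 strictly dominates s3 on the remaining columns (I: 15>8, II: 5>4, III: 14>6, IV: 6>5); eliminate s3.
For Bob, I strictly dominates III on the remaining rows (s1: 13>9, s2: 2>0, s4: 20>13); eliminate III.
Row s1 is eliminated: s4 beats it against every remaining column (I: 14>1, II: 18>4, IV: 18>11).
Among the remaining strategies, none is strictly dominated by another pure strategy of the same player, so the elimination stops.
Surviving strategies — Alice: {s2, s4}; Bob: {I, II, IV}.

I, II, IV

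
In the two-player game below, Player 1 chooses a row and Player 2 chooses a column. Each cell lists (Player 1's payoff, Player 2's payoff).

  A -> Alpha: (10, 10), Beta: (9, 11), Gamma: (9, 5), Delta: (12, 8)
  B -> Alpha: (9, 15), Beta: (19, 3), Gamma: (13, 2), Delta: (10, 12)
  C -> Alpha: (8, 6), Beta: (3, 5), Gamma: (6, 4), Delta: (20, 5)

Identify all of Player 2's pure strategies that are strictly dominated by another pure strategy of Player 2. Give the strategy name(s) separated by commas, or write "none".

Gamma, Delta

Alpha: no other strategy beats it everywhere (Beta at B (15>3); Gamma at A (10>5); Delta at A (10>8)).
Beta: no other strategy beats it everywhere (Alpha at A (11>10); Gamma at A (11>5); Delta at A (11>8)).
Alpha strictly dominates Gamma — A: 10>5, B: 15>2, C: 6>4.
Delta is strictly dominated by Alpha (A: 10>8, B: 15>12, C: 6>5).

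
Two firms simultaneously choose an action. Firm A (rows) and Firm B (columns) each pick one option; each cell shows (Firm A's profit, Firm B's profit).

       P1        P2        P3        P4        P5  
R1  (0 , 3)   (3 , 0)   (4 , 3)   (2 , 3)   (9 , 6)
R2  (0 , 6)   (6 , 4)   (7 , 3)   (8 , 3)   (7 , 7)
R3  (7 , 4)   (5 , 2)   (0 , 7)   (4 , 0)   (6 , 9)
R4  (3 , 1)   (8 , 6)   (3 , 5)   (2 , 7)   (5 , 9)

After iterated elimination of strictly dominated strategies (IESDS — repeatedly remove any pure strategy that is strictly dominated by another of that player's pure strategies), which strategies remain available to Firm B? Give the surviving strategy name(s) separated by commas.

Column P1 is eliminated: P5 beats it against every remaining row (R1: 6>3, R2: 7>6, R3: 9>4, R4: 9>1).
Firm A's strategy R3 is strictly dominated by R2 (P2: 6>5, P3: 7>0, P4: 8>4, P5: 7>6) and is removed.
Firm B's strategy P2 is strictly dominated by P5 (R1: 6>0, R2: 7>4, R4: 9>6) and is removed.
Row R4 is eliminated: R2 beats it against every remaining column (P3: 7>3, P4: 8>2, P5: 7>5).
Firm B's strategy P3 is strictly dominated by P5 (R1: 6>3, R2: 7>3) and is removed.
For Firm B, P5 strictly dominates P4 on the remaining rows (R1: 6>3, R2: 7>3); eliminate P4.
For Firm A, R1 strictly dominates R2 on the remaining columns (P5: 9>7); eliminate R2.
Among the remaining strategies, none is strictly dominated by another pure strategy of the same player, so the elimination stops.
Surviving strategies — Firm A: {R1}; Firm B: {P5}.

P5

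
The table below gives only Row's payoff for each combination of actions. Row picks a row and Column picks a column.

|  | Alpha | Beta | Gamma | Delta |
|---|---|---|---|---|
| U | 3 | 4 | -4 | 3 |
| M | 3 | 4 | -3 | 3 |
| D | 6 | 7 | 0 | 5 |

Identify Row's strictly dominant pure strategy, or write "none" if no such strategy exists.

D

D vs U: Alpha: 6>3, Beta: 7>4, Gamma: 0>-4, Delta: 5>3.
D vs M: Alpha: 6>3, Beta: 7>4, Gamma: 0>-3, Delta: 5>3.
D strictly beats every other strategy against every opponent action, so it is strictly dominant.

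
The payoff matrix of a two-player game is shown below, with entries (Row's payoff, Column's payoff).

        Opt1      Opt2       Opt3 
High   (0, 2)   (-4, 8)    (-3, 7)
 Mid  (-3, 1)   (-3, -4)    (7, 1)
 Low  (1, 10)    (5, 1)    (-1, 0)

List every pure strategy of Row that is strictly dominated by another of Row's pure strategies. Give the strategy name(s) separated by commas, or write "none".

High

High: dominated, since Low does at least as well everywhere (Opt1: 1>0, Opt2: 5>-4, Opt3: -1>-3).
Mid is not dominated — it holds its own against High at Opt2 (-3>-4); Low at Opt3 (7>-1).
Nothing dominates Low: High at Opt1 (1>0); Mid at Opt1 (1>-3).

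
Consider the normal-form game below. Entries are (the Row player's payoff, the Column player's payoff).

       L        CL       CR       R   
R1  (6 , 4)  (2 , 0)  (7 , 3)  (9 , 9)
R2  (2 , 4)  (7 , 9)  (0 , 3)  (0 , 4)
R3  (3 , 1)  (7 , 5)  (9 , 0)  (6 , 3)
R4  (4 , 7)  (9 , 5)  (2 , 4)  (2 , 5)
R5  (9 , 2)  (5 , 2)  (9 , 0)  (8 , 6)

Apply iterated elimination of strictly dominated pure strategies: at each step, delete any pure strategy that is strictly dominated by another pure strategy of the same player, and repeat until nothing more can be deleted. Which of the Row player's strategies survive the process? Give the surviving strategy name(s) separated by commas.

The Row player's strategy R2 is strictly dominated by R4 (L: 4>2, CL: 9>7, CR: 2>0, R: 2>0) and is removed.
The Column player's strategy CR is strictly dominated by L (R1: 4>3, R3: 1>0, R4: 7>4, R5: 2>0) and is removed.
Among the remaining strategies, none is strictly dominated by another pure strategy of the same player, so the elimination stops.
Surviving strategies — the Row player: {R1, R3, R4, R5}; the Column player: {L, CL, R}.

R1, R3, R4, R5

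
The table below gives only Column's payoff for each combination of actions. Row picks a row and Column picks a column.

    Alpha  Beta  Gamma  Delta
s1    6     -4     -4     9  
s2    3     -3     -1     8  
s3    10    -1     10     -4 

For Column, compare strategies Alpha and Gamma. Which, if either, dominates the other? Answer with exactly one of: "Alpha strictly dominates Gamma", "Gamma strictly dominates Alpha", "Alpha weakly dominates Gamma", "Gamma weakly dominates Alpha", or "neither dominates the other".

Alpha's payoffs vs Gamma's, by Row's action — s1: 6>-4, s2: 3>-1, s3: 10=10.
Alpha is at least as good everywhere and strictly better somewhere (tied only at s3), so Alpha weakly but not strictly dominates Gamma.

Alpha weakly dominates Gamma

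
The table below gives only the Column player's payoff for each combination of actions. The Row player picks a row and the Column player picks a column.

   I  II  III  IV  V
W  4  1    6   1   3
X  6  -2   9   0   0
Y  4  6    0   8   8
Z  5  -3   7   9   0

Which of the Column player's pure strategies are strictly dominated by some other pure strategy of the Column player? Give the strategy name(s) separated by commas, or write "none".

I: no other strategy beats it everywhere (II at W (4>1); III at Y (4>0); IV at W (4>1); V at W (4>3)).
II: dominated, since V does at least as well everywhere (W: 3>1, X: 0>-2, Y: 8>6, Z: 0>-3).
III is not dominated — it holds its own against I at W (6>4); II at W (6>1); IV at W (6>1); V at W (6>3).
Nothing dominates IV: I at Y (8>4); II at W (1=1); III at Y (8>0); V at X (0=0).
V is not dominated — it holds its own against I at Y (8>4); II at W (3>1); III at Y (8>0); IV at W (3>1).

II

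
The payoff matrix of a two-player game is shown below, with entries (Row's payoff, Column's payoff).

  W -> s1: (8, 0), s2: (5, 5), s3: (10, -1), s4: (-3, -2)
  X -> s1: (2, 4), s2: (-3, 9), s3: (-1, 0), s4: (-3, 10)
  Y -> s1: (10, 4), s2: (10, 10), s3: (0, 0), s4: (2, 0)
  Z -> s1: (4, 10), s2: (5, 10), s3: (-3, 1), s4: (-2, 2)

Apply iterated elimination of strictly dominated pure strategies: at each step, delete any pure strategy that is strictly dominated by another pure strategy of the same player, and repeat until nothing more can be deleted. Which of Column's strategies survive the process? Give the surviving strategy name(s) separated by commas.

s2

For Row, Y strictly dominates X on the remaining columns (s1: 10>2, s2: 10>-3, s3: 0>-1, s4: 2>-3); eliminate X.
Row Z is eliminated: Y beats it against every remaining column (s1: 10>4, s2: 10>5, s3: 0>-3, s4: 2>-2).
Column's strategy s1 is strictly dominated by s2 (W: 5>0, Y: 10>4) and is removed.
Column's strategy s3 is strictly dominated by s2 (W: 5>-1, Y: 10>0) and is removed.
For Row, Y strictly dominates W on the remaining columns (s2: 10>5, s4: 2>-3); eliminate W.
For Column, s2 strictly dominates s4 on the remaining rows (Y: 10>0); eliminate s4.
Among the remaining strategies, none is strictly dominated by another pure strategy of the same player, so the elimination stops.
Surviving strategies — Row: {Y}; Column: {s2}.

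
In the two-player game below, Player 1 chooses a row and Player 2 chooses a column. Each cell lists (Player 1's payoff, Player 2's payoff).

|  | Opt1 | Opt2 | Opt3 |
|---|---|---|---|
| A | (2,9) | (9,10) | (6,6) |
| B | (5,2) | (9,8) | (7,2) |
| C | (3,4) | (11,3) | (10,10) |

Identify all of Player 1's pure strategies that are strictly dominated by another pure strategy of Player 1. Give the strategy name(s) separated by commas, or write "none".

A

A is strictly dominated by C (Opt1: 3>2, Opt2: 11>9, Opt3: 10>6).
B: no other strategy beats it everywhere (A at Opt1 (5>2); C at Opt1 (5>3)).
C: no other strategy beats it everywhere (A at Opt1 (3>2); B at Opt2 (11>9)).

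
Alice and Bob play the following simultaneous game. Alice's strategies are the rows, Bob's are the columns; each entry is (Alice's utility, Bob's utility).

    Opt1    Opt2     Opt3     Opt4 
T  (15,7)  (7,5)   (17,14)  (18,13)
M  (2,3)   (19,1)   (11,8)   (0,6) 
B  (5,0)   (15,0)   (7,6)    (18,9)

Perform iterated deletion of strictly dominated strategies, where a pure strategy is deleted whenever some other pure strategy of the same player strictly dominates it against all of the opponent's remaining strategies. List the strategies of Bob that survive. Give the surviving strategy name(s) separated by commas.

Column Opt1 is eliminated: Opt3 beats it against every remaining row (T: 14>7, M: 8>3, B: 6>0).
Column Opt2 is eliminated: Opt3 beats it against every remaining row (T: 14>5, M: 8>1, B: 6>0).
Row M is eliminated: T beats it against every remaining column (Opt3: 17>11, Opt4: 18>0).
Among the remaining strategies, none is strictly dominated by another pure strategy of the same player, so the elimination stops.
Surviving strategies — Alice: {T, B}; Bob: {Opt3, Opt4}.

Opt3, Opt4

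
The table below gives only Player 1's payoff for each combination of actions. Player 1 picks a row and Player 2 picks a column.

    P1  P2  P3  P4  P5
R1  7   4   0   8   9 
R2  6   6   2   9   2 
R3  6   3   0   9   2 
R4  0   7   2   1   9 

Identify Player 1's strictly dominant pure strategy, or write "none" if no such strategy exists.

none

R1 fails to dominate R2 at P2 (4<6).
R2 fails to dominate R1 at P1 (6<7).
R3 fails to dominate R1 at P1 (6<7).
R4 fails to dominate R1 at P1 (0<7).
No single strategy dominates all the others.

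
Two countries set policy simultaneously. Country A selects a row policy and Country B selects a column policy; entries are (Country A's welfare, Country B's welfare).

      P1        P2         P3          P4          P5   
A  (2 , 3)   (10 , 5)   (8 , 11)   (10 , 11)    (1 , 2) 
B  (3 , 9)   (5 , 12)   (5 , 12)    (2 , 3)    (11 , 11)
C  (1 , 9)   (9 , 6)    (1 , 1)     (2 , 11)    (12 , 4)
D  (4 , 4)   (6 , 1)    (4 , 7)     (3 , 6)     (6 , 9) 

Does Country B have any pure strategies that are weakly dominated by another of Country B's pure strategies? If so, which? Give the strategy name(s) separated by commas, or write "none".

none

P1: no other strategy beats it everywhere (P2 at C (9>6); P3 at C (9>1); P4 at B (9>3); P5 at A (3>2)).
P2 is not dominated — it holds its own against P1 at A (5>3); P3 at C (6>1); P4 at B (12>3); P5 at A (5>2).
Nothing dominates P3: P1 at A (11>3); P2 at A (11>5); P4 at B (12>3); P5 at A (11>2).
Nothing dominates P4: P1 at A (11>3); P2 at A (11>5); P3 at C (11>1); P5 at A (11>2).
P5: no other strategy beats it everywhere (P1 at B (11>9); P2 at D (9>1); P3 at C (4>1); P4 at B (11>3)).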